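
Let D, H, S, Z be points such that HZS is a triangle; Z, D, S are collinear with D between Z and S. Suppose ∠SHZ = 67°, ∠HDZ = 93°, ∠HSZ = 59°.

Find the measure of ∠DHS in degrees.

1. ∠HDS = 87°  [linear pair at D on ZS]
2. ∠DSH = 59°  [D on ray SZ]
3. ∠DHS = 34°  [△HDS]

∠DHS = 34°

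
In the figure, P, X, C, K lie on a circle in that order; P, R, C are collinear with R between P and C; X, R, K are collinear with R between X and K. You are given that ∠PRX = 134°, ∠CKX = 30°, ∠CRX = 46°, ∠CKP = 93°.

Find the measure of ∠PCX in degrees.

∠PCX = 63°

1. ∠CPX = 30°  [same arc XC]
2. ∠CXP = 87°  [cyclic PXCK, opposite ∠X+∠K]
3. ∠PCX = 63°  [△PXC]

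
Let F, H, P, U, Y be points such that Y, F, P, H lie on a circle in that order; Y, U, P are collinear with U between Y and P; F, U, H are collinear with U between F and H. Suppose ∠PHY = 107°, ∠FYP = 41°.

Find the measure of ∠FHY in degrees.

∠FHY = 66°

1. ∠PFY = 73°  [cyclic YFPH, opposite ∠F+∠H]
2. ∠FPY = 66°  [△YFP]
3. ∠FHY = 66°  [same arc YF]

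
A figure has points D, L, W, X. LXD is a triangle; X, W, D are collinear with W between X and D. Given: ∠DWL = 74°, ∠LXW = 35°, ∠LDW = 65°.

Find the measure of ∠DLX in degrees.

1. ∠DXL = 35°  [W on ray XD]
2. ∠LDX = 65°  [W on ray DX]
3. ∠DLX = 80°  [△LXD]

∠DLX = 80°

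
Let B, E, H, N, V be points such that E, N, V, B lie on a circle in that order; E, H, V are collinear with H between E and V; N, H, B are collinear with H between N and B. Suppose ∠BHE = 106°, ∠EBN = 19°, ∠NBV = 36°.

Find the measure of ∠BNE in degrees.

∠BNE = 70°

1. ∠NHV = 106°  [vertical angles at H]
2. ∠NEV = 36°  [same arc NV]
3. ∠EHN = 74°  [linear pair at H on EV]
4. ∠BNE = 70°  [△EHN]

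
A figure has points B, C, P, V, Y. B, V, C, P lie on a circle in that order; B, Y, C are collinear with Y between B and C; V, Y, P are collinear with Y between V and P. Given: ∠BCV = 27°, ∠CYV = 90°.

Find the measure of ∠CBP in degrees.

1. ∠BPV = 27°  [same arc BV]
2. ∠BYP = 90°  [vertical angles at Y]
3. ∠CBP = 63°  [△BYP]

∠CBP = 63°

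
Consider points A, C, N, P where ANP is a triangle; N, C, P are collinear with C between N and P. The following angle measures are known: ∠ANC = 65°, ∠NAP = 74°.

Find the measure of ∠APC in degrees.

1. ∠ANP = 65°  [C on ray NP]
2. ∠APN = 41°  [△ANP]
3. ∠APC = 41°  [C on ray PN]

∠APC = 41°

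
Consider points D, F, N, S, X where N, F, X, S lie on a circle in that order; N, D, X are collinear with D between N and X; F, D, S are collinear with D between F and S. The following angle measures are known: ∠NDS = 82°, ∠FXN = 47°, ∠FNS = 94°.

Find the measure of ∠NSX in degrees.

1. ∠FSN = 47°  [same arc NF]
2. ∠NFS = 39°  [△NFS]
3. ∠SNX = 51°  [△NDS]
4. ∠NXS = 39°  [same arc NS]
5. ∠NSX = 90°  [△NXS]

∠NSX = 90°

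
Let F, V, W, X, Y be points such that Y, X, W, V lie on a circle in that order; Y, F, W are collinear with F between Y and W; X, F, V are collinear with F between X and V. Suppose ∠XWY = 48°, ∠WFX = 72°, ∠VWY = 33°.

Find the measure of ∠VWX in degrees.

∠VWX = 81°

1. ∠XVY = 48°  [same arc YX]
2. ∠VXY = 33°  [same arc YV]
3. ∠VYX = 99°  [△YXV]
4. ∠VWX = 81°  [cyclic YXWV, opposite ∠Y+∠W]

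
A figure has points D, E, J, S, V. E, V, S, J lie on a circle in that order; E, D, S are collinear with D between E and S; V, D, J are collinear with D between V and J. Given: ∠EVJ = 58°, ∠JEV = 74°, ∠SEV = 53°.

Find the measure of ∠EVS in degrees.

∠EVS = 79°

1. ∠EJV = 48°  [△EVJ]
2. ∠ESV = 48°  [same arc EV]
3. ∠EVS = 79°  [△EVS]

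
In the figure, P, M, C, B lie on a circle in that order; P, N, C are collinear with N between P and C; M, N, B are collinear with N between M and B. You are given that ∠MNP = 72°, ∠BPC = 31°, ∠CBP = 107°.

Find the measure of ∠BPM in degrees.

∠BPM = 97°

1. ∠BNC = 72°  [vertical angles at N]
2. ∠BMC = 31°  [same arc CB]
3. ∠BCP = 42°  [△PCB]
4. ∠CBM = 66°  [△CNB]
5. ∠BCM = 83°  [△MCB]
6. ∠BPM = 97°  [cyclic PMCB, opposite ∠P+∠C]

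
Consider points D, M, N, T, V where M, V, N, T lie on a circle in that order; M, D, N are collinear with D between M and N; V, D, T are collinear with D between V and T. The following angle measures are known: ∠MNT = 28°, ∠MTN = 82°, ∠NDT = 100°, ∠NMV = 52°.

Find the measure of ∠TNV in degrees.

1. ∠NMT = 70°  [△MNT]
2. ∠NTV = 52°  [△NDT]
3. ∠NVT = 70°  [same arc NT]
4. ∠TNV = 58°  [△VNT]

∠TNV = 58°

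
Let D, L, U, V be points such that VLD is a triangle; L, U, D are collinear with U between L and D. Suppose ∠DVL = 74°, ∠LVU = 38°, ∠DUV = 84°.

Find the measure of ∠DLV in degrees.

1. ∠LUV = 96°  [linear pair at U on LD]
2. ∠ULV = 46°  [△VLU]
3. ∠DLV = 46°  [U on ray LD]

∠DLV = 46°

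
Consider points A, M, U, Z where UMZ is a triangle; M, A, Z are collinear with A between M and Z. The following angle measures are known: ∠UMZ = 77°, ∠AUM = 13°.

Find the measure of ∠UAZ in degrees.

1. ∠AMU = 77°  [A on ray MZ]
2. ∠MAU = 90°  [△UMA]
3. ∠UAZ = 90°  [linear pair at A on MZ]

∠UAZ = 90°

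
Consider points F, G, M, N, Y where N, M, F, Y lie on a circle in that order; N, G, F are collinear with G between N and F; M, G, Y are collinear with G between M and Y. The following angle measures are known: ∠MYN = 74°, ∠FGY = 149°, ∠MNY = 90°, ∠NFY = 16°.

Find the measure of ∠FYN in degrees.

1. ∠NGY = 31°  [linear pair at G on NF]
2. ∠FNY = 75°  [△NGY]
3. ∠FYN = 89°  [△NFY]

∠FYN = 89°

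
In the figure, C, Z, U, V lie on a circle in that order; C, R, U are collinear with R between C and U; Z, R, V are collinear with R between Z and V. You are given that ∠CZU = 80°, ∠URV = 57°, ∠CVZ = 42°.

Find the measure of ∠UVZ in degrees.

∠UVZ = 58°

1. ∠CVU = 100°  [cyclic CZUV, opposite ∠Z+∠V]
2. ∠CRV = 123°  [linear pair at R on CU]
3. ∠UCV = 15°  [△CRV]
4. ∠CUV = 65°  [△CUV]
5. ∠UVZ = 58°  [△URV]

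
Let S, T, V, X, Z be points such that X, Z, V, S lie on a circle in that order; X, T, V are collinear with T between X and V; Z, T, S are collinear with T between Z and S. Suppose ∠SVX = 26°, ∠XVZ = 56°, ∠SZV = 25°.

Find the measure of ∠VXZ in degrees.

∠VXZ = 73°

1. ∠SZX = 26°  [same arc XS]
2. ∠VTZ = 99°  [△ZTV]
3. ∠XTZ = 81°  [linear pair at T on XV]
4. ∠VXZ = 73°  [△XTZ]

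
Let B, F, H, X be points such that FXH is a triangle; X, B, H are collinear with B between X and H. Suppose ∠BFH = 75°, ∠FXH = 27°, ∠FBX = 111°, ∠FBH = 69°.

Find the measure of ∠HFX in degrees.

∠HFX = 117°

1. ∠BHF = 36°  [△FBH]
2. ∠FHX = 36°  [B on ray HX]
3. ∠HFX = 117°  [△FXH]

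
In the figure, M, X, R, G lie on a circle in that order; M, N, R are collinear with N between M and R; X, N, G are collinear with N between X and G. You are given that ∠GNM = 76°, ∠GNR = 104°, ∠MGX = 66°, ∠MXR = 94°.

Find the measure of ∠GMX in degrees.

∠GMX = 58°

1. ∠MNX = 104°  [vertical angles at N]
2. ∠MRX = 66°  [same arc MX]
3. ∠RMX = 20°  [△MXR]
4. ∠GXM = 56°  [△MNX]
5. ∠GMX = 58°  [△MXG]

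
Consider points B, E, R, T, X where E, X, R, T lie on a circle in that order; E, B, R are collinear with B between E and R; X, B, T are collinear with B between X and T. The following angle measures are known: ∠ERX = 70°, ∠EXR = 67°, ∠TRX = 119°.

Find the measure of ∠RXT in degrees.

∠RXT = 18°

1. ∠REX = 43°  [△EXR]
2. ∠RTX = 43°  [same arc XR]
3. ∠RXT = 18°  [△XRT]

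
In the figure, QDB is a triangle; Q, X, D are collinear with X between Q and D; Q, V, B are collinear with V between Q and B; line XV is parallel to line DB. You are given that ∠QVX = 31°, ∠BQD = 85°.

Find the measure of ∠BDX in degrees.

∠BDX = 64°

1. ∠DBQ = 31°  [XV∥DB, corresponding at V]
2. ∠BDQ = 64°  [△QDB]
3. ∠BDX = 64°  [X on ray DQ]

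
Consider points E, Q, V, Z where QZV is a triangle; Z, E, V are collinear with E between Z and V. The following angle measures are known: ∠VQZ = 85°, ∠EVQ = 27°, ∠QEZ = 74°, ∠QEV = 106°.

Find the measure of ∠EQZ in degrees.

1. ∠QVZ = 27°  [E on ray VZ]
2. ∠QZV = 68°  [△QZV]
3. ∠EZQ = 68°  [E on ray ZV]
4. ∠EQZ = 38°  [△QZE]

∠EQZ = 38°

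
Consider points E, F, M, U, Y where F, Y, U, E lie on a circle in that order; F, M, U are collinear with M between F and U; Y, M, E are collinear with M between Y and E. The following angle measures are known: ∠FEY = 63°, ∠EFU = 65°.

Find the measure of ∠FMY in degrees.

∠FMY = 128°

1. ∠FUY = 63°  [same arc FY]
2. ∠EYU = 65°  [same arc UE]
3. ∠UMY = 52°  [△YMU]
4. ∠FMY = 128°  [linear pair at M on FU]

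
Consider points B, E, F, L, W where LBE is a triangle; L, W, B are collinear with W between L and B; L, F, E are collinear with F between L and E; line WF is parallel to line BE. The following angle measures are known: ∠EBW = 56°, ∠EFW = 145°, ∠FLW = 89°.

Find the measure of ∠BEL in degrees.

1. ∠EBL = 56°  [W on ray BL]
2. ∠BLE = 89°  [W on LB, F on LE]
3. ∠BEL = 35°  [△LBE]

∠BEL = 35°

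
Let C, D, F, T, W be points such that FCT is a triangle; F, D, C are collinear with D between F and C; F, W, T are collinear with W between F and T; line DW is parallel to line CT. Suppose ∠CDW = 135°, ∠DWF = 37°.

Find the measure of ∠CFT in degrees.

∠CFT = 98°

1. ∠FDW = 45°  [linear pair at D on FC]
2. ∠DFW = 98°  [△FDW]
3. ∠CFT = 98°  [D on FC, W on FT]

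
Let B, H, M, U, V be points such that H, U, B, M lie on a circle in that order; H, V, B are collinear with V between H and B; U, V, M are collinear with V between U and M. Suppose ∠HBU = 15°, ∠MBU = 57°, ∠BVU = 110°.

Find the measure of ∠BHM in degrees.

1. ∠HMU = 15°  [same arc HU]
2. ∠HVM = 110°  [vertical angles at V]
3. ∠BHM = 55°  [△HVM]

∠BHM = 55°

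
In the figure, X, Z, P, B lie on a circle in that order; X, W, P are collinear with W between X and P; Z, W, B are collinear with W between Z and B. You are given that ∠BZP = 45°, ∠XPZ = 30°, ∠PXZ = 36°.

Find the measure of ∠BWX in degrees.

1. ∠BXP = 45°  [same arc PB]
2. ∠XBZ = 30°  [same arc XZ]
3. ∠BWX = 105°  [△XWB]

∠BWX = 105°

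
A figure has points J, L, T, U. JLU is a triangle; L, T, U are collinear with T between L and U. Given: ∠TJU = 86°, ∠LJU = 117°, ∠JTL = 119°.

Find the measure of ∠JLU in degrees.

∠JLU = 30°

1. ∠JTU = 61°  [linear pair at T on LU]
2. ∠JUT = 33°  [△JTU]
3. ∠JUL = 33°  [T on ray UL]
4. ∠JLU = 30°  [△JLU]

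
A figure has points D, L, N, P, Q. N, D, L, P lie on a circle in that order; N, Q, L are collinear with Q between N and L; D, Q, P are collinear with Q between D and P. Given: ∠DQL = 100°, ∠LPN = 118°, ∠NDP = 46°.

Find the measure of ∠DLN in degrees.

∠DLN = 64°

1. ∠DQN = 80°  [linear pair at Q on NL]
2. ∠LDN = 62°  [cyclic NDLP, opposite ∠D+∠P]
3. ∠DNL = 54°  [△NQD]
4. ∠DLN = 64°  [△NDL]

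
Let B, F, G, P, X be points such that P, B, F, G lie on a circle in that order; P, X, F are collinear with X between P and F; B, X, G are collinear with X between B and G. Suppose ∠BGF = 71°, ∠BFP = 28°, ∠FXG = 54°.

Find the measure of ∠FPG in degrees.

1. ∠BGP = 28°  [same arc PB]
2. ∠GXP = 126°  [linear pair at X on PF]
3. ∠FPG = 26°  [△PXG]

∠FPG = 26°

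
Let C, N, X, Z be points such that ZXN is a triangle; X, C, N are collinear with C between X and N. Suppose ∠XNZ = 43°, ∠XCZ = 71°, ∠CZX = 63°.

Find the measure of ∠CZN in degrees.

∠CZN = 28°

1. ∠CNZ = 43°  [C on ray NX]
2. ∠NCZ = 109°  [linear pair at C on XN]
3. ∠CZN = 28°  [△ZCN]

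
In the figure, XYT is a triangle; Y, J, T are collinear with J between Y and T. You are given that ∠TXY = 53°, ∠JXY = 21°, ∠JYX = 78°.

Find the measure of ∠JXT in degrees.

1. ∠XJY = 81°  [△XYJ]
2. ∠TYX = 78°  [J on ray YT]
3. ∠TJX = 99°  [linear pair at J on YT]
4. ∠XTY = 49°  [△XYT]
5. ∠JTX = 49°  [J on ray TY]
6. ∠JXT = 32°  [△XJT]

∠JXT = 32°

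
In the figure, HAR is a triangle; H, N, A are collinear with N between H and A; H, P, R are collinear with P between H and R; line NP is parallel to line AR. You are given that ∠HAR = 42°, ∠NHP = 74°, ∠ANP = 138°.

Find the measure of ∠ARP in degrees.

1. ∠HNP = 42°  [NP∥AR, corresponding at N]
2. ∠HPN = 64°  [△HNP]
3. ∠NPR = 116°  [linear pair at P on HR]
4. ∠ARP = 64°  [NP∥AR, co-interior at R–P]

∠ARP = 64°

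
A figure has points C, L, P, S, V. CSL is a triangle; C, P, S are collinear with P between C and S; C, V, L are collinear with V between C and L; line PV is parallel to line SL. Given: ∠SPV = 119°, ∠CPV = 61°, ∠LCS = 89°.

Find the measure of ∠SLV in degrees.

∠SLV = 30°

1. ∠CSL = 61°  [PV∥SL, corresponding at P]
2. ∠CLS = 30°  [△CSL]
3. ∠SLV = 30°  [V on ray LC]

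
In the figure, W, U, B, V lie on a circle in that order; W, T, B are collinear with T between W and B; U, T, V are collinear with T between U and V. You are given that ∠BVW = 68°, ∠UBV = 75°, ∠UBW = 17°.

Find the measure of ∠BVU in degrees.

1. ∠BUW = 112°  [cyclic WUBV, opposite ∠U+∠V]
2. ∠BWU = 51°  [△WUB]
3. ∠BVU = 51°  [same arc UB]

∠BVU = 51°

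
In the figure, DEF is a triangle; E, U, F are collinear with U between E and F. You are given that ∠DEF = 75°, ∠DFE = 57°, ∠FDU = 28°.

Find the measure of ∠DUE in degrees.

∠DUE = 85°

1. ∠DFU = 57°  [U on ray FE]
2. ∠DUF = 95°  [△DUF]
3. ∠DUE = 85°  [linear pair at U on EF]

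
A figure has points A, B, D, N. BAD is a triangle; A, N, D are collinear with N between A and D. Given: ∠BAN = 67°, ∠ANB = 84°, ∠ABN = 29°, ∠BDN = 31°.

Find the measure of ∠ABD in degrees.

∠ABD = 82°

1. ∠BAD = 67°  [N on ray AD]
2. ∠ADB = 31°  [N on ray DA]
3. ∠ABD = 82°  [△BAD]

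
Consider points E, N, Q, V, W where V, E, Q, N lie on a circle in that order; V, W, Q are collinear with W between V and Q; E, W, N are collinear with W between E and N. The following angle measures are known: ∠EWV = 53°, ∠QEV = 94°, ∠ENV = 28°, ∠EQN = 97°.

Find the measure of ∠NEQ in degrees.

∠NEQ = 25°

1. ∠EWQ = 127°  [linear pair at W on VQ]
2. ∠EQV = 28°  [same arc VE]
3. ∠NEQ = 25°  [△EWQ]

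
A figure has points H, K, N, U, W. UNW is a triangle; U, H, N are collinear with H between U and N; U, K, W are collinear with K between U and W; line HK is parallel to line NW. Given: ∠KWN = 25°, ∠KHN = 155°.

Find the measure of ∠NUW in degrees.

1. ∠NWU = 25°  [K on ray WU]
2. ∠KHU = 25°  [linear pair at H on UN]
3. ∠HKU = 25°  [HK∥NW, corresponding at K]
4. ∠HUK = 130°  [△UHK]
5. ∠NUW = 130°  [H on UN, K on UW]

∠NUW = 130°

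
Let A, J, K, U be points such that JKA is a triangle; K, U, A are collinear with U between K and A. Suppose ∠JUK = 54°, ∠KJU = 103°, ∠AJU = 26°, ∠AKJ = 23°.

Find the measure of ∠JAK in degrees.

∠JAK = 28°

1. ∠AUJ = 126°  [linear pair at U on KA]
2. ∠JAU = 28°  [△JUA]
3. ∠JAK = 28°  [U on ray AK]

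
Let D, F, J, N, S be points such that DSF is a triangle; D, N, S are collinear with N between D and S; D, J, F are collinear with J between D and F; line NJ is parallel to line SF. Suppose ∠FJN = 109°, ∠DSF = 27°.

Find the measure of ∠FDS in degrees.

∠FDS = 82°

1. ∠DJN = 71°  [linear pair at J on DF]
2. ∠DNJ = 27°  [NJ∥SF, corresponding at N]
3. ∠JDN = 82°  [△DNJ]
4. ∠FDS = 82°  [N on DS, J on DF]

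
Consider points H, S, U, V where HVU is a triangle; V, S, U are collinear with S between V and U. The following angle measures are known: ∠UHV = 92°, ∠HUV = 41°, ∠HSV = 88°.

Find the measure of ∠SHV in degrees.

1. ∠HVU = 47°  [△HVU]
2. ∠HVS = 47°  [S on ray VU]
3. ∠SHV = 45°  [△HVS]

∠SHV = 45°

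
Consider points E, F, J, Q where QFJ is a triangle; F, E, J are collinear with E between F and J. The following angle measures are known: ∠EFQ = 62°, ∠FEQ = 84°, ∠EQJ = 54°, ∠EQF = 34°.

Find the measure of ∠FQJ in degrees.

∠FQJ = 88°

1. ∠JFQ = 62°  [E on ray FJ]
2. ∠JEQ = 96°  [linear pair at E on FJ]
3. ∠EJQ = 30°  [△QEJ]
4. ∠FJQ = 30°  [E on ray JF]
5. ∠FQJ = 88°  [△QFJ]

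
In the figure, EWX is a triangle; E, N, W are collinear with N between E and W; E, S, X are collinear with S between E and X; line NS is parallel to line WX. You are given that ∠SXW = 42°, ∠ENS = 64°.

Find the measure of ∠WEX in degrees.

∠WEX = 74°

1. ∠EXW = 42°  [S on ray XE]
2. ∠EWX = 64°  [NS∥WX, corresponding at N]
3. ∠WEX = 74°  [△EWX]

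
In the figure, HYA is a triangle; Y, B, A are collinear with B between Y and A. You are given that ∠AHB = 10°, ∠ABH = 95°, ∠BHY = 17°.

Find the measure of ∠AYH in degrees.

∠AYH = 78°

1. ∠HBY = 85°  [linear pair at B on YA]
2. ∠BYH = 78°  [△HYB]
3. ∠AYH = 78°  [B on ray YA]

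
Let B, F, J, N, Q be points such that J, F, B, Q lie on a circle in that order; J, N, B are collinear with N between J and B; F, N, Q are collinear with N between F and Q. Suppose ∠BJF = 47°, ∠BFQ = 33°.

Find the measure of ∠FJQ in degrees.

∠FJQ = 80°

1. ∠BQF = 47°  [same arc FB]
2. ∠FBQ = 100°  [△FBQ]
3. ∠FJQ = 80°  [cyclic JFBQ, opposite ∠J+∠B]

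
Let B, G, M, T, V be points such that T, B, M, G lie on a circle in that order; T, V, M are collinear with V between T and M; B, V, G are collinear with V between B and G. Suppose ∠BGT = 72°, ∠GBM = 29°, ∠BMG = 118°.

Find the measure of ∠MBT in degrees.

∠MBT = 75°

1. ∠BMT = 72°  [same arc TB]
2. ∠BGM = 33°  [△BMG]
3. ∠BTM = 33°  [same arc BM]
4. ∠MBT = 75°  [△TBM]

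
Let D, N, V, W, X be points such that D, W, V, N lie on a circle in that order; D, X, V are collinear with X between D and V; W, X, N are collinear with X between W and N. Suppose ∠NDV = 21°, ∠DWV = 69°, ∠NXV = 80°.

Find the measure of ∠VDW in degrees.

1. ∠DNV = 111°  [cyclic DWVN, opposite ∠W+∠N]
2. ∠DXW = 80°  [vertical angles at X]
3. ∠DVN = 48°  [△DVN]
4. ∠DWN = 48°  [same arc DN]
5. ∠VDW = 52°  [△DXW]

∠VDW = 52°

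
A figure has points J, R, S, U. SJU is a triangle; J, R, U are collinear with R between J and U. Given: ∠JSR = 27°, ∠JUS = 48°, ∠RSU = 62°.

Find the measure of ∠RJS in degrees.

∠RJS = 43°

1. ∠RUS = 48°  [R on ray UJ]
2. ∠SRU = 70°  [△SRU]
3. ∠JRS = 110°  [linear pair at R on JU]
4. ∠RJS = 43°  [△SJR]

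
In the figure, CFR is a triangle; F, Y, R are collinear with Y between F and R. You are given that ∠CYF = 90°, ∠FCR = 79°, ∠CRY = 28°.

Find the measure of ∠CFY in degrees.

1. ∠CRF = 28°  [Y on ray RF]
2. ∠CFR = 73°  [△CFR]
3. ∠CFY = 73°  [Y on ray FR]

∠CFY = 73°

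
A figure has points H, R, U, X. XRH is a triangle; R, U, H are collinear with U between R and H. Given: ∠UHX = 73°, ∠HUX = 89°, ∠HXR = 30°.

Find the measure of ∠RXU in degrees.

∠RXU = 12°

1. ∠RHX = 73°  [U on ray HR]
2. ∠RUX = 91°  [linear pair at U on RH]
3. ∠HRX = 77°  [△XRH]
4. ∠URX = 77°  [U on ray RH]
5. ∠RXU = 12°  [△XRU]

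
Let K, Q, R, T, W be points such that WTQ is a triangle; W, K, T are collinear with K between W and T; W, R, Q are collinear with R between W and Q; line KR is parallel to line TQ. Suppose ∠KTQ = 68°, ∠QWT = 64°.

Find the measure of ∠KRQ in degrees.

1. ∠QTW = 68°  [K on ray TW]
2. ∠TQW = 48°  [△WTQ]
3. ∠KRW = 48°  [KR∥TQ, corresponding at R]
4. ∠KRQ = 132°  [linear pair at R on WQ]

∠KRQ = 132°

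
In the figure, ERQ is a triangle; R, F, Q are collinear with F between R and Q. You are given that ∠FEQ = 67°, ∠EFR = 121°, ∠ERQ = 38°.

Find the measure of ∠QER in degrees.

∠QER = 88°

1. ∠EFQ = 59°  [linear pair at F on RQ]
2. ∠EQF = 54°  [△EFQ]
3. ∠EQR = 54°  [F on ray QR]
4. ∠QER = 88°  [△ERQ]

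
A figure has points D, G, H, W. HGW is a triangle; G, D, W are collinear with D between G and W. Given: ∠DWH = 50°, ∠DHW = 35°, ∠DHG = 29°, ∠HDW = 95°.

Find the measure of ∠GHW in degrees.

∠GHW = 64°

1. ∠GWH = 50°  [D on ray WG]
2. ∠GDH = 85°  [linear pair at D on GW]
3. ∠DGH = 66°  [△HGD]
4. ∠HGW = 66°  [D on ray GW]
5. ∠GHW = 64°  [△HGW]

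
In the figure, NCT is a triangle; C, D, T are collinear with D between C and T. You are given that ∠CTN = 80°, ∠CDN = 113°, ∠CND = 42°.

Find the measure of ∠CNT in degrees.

∠CNT = 75°

1. ∠DCN = 25°  [△NCD]
2. ∠NCT = 25°  [D on ray CT]
3. ∠CNT = 75°  [△NCT]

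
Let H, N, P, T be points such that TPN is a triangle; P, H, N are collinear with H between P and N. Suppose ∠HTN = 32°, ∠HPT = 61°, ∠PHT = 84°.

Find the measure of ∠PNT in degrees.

∠PNT = 52°

1. ∠NHT = 96°  [linear pair at H on PN]
2. ∠HNT = 52°  [△THN]
3. ∠PNT = 52°  [H on ray NP]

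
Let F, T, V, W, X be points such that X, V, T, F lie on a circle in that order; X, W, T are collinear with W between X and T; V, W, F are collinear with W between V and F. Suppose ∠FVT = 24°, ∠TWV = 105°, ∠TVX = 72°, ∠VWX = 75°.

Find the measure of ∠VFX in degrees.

∠VFX = 51°

1. ∠FXT = 24°  [same arc TF]
2. ∠FWX = 105°  [vertical angles at W]
3. ∠VFX = 51°  [△XWF]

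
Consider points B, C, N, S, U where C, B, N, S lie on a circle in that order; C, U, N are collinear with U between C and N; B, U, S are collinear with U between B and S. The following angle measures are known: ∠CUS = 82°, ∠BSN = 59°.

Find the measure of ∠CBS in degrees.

1. ∠BUN = 82°  [vertical angles at U]
2. ∠BCN = 59°  [same arc BN]
3. ∠BUC = 98°  [linear pair at U on CN]
4. ∠CBS = 23°  [△CUB]

∠CBS = 23°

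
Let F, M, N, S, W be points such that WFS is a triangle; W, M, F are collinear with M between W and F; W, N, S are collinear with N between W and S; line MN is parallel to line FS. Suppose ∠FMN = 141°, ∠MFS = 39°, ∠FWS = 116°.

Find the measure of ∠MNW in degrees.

∠MNW = 25°

1. ∠NMW = 39°  [linear pair at M on WF]
2. ∠MWN = 116°  [M on WF, N on WS]
3. ∠MNW = 25°  [△WMN]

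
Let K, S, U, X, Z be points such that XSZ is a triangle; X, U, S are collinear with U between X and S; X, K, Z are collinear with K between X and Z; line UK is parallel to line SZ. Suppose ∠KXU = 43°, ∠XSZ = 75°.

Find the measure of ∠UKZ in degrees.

1. ∠SXZ = 43°  [U on XS, K on XZ]
2. ∠SZX = 62°  [△XSZ]
3. ∠UKX = 62°  [UK∥SZ, corresponding at K]
4. ∠UKZ = 118°  [linear pair at K on XZ]

∠UKZ = 118°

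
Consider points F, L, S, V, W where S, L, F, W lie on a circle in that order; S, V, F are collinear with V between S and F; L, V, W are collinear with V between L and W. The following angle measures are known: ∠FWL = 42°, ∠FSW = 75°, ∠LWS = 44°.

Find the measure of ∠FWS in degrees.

1. ∠FSL = 42°  [same arc LF]
2. ∠LFS = 44°  [same arc SL]
3. ∠FLS = 94°  [△SLF]
4. ∠FWS = 86°  [cyclic SLFW, opposite ∠L+∠W]

∠FWS = 86°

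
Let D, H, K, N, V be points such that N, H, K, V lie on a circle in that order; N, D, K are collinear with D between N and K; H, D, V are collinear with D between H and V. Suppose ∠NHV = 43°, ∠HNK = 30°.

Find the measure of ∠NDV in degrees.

∠NDV = 73°

1. ∠NKV = 43°  [same arc NV]
2. ∠HVK = 30°  [same arc HK]
3. ∠KDV = 107°  [△KDV]
4. ∠NDV = 73°  [linear pair at D on NK]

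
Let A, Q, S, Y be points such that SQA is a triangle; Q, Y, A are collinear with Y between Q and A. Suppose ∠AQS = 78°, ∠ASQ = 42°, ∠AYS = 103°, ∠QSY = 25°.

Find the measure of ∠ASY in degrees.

1. ∠QAS = 60°  [△SQA]
2. ∠SAY = 60°  [Y on ray AQ]
3. ∠ASY = 17°  [△SYA]

∠ASY = 17°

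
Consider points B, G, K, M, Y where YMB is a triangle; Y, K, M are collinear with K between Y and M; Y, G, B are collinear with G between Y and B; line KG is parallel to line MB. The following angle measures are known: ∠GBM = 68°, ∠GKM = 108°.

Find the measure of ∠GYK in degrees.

∠GYK = 40°

1. ∠MBY = 68°  [G on ray BY]
2. ∠GKY = 72°  [linear pair at K on YM]
3. ∠KGY = 68°  [KG∥MB, corresponding at G]
4. ∠GYK = 40°  [△YKG]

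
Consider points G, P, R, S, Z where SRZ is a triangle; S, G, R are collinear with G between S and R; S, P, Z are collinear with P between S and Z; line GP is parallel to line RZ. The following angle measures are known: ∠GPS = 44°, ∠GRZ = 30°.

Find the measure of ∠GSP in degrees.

1. ∠RZS = 44°  [GP∥RZ, corresponding at P]
2. ∠SRZ = 30°  [G on ray RS]
3. ∠RSZ = 106°  [△SRZ]
4. ∠GSP = 106°  [G on SR, P on SZ]

∠GSP = 106°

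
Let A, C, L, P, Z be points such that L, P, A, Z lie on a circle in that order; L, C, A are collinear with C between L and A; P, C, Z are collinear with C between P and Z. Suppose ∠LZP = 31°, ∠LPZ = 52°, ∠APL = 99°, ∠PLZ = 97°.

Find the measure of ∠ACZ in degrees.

∠ACZ = 78°

1. ∠LAP = 31°  [same arc LP]
2. ∠LAZ = 52°  [same arc LZ]
3. ∠ALP = 50°  [△LPA]
4. ∠AZP = 50°  [same arc PA]
5. ∠ACZ = 78°  [△ACZ]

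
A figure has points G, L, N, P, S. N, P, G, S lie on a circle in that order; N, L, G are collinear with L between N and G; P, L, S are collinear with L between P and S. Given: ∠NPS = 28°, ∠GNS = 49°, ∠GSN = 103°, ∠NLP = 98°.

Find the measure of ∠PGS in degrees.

∠PGS = 77°

1. ∠NGS = 28°  [same arc NS]
2. ∠GPS = 49°  [same arc GS]
3. ∠GLS = 98°  [vertical angles at L]
4. ∠GSP = 54°  [△GLS]
5. ∠PGS = 77°  [△PGS]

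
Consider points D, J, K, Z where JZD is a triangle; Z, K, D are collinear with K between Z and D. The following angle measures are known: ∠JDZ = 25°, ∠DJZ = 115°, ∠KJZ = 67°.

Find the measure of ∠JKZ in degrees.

1. ∠DZJ = 40°  [△JZD]
2. ∠JZK = 40°  [K on ray ZD]
3. ∠JKZ = 73°  [△JZK]

∠JKZ = 73°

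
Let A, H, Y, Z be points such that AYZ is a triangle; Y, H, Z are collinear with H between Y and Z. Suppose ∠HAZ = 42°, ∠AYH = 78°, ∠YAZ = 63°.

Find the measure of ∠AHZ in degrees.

1. ∠AYZ = 78°  [H on ray YZ]
2. ∠AZY = 39°  [△AYZ]
3. ∠AZH = 39°  [H on ray ZY]
4. ∠AHZ = 99°  [△AHZ]

∠AHZ = 99°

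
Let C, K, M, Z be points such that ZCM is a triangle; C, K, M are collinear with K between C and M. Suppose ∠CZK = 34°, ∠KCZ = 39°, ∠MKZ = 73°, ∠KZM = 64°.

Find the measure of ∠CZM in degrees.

1. ∠MCZ = 39°  [K on ray CM]
2. ∠KMZ = 43°  [△ZKM]
3. ∠CMZ = 43°  [K on ray MC]
4. ∠CZM = 98°  [△ZCM]

∠CZM = 98°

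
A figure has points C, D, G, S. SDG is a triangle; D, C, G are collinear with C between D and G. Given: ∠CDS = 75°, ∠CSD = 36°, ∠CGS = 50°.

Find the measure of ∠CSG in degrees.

∠CSG = 19°

1. ∠DCS = 69°  [△SDC]
2. ∠GCS = 111°  [linear pair at C on DG]
3. ∠CSG = 19°  [△SCG]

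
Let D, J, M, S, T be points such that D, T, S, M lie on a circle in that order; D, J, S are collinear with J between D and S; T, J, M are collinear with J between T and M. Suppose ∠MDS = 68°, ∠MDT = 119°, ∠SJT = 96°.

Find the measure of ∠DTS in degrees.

∠DTS = 113°

1. ∠MTS = 68°  [same arc SM]
2. ∠MST = 61°  [cyclic DTSM, opposite ∠D+∠S]
3. ∠DST = 16°  [△TJS]
4. ∠SMT = 51°  [△TSM]
5. ∠SDT = 51°  [same arc TS]
6. ∠DTS = 113°  [△DTS]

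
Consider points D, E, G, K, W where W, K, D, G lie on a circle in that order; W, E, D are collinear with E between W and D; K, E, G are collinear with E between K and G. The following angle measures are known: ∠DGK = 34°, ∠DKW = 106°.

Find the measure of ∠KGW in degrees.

1. ∠DWK = 34°  [same arc KD]
2. ∠KDW = 40°  [△WKD]
3. ∠KGW = 40°  [same arc WK]

∠KGW = 40°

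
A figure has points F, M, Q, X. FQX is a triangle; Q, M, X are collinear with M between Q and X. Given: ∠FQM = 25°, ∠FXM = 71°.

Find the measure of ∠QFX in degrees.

∠QFX = 84°

1. ∠FQX = 25°  [M on ray QX]
2. ∠FXQ = 71°  [M on ray XQ]
3. ∠QFX = 84°  [△FQX]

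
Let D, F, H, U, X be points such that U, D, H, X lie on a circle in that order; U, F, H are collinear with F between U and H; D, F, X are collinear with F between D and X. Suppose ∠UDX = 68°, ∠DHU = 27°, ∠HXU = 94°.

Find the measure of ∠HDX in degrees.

1. ∠UHX = 68°  [same arc UX]
2. ∠HUX = 18°  [△UHX]
3. ∠HDX = 18°  [same arc HX]

∠HDX = 18°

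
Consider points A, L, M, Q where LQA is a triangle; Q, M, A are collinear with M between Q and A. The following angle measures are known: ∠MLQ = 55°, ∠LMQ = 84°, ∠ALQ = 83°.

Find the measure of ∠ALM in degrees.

∠ALM = 28°

1. ∠LQM = 41°  [△LQM]
2. ∠AML = 96°  [linear pair at M on QA]
3. ∠AQL = 41°  [M on ray QA]
4. ∠LAQ = 56°  [△LQA]
5. ∠LAM = 56°  [M on ray AQ]
6. ∠ALM = 28°  [△LMA]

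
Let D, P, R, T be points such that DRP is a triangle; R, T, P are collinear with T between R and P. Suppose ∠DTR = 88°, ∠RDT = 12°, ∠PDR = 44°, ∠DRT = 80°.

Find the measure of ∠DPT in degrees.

1. ∠DRP = 80°  [T on ray RP]
2. ∠DPR = 56°  [△DRP]
3. ∠DPT = 56°  [T on ray PR]

∠DPT = 56°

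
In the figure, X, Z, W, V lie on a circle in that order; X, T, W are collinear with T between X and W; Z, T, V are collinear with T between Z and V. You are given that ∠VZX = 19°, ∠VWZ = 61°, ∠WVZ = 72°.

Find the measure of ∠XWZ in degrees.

∠XWZ = 42°

1. ∠VXZ = 119°  [cyclic XZWV, opposite ∠X+∠W]
2. ∠XVZ = 42°  [△XZV]
3. ∠XWZ = 42°  [same arc XZ]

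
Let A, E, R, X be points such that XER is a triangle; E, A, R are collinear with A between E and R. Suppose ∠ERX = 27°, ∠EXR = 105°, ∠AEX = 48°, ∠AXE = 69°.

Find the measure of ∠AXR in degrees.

1. ∠ARX = 27°  [A on ray RE]
2. ∠EAX = 63°  [△XEA]
3. ∠RAX = 117°  [linear pair at A on ER]
4. ∠AXR = 36°  [△XAR]

∠AXR = 36°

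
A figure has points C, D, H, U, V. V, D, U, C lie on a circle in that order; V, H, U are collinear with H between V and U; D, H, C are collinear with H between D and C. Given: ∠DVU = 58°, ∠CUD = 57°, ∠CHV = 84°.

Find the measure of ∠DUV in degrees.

∠DUV = 31°

1. ∠DCU = 58°  [same arc DU]
2. ∠CDU = 65°  [△DUC]
3. ∠DHU = 84°  [vertical angles at H]
4. ∠DUV = 31°  [△DHU]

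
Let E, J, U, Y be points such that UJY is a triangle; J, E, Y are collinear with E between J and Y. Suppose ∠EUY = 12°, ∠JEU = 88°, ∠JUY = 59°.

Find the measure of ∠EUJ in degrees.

1. ∠UEY = 92°  [linear pair at E on JY]
2. ∠EYU = 76°  [△UEY]
3. ∠JYU = 76°  [E on ray YJ]
4. ∠UJY = 45°  [△UJY]
5. ∠EJU = 45°  [E on ray JY]
6. ∠EUJ = 47°  [△UJE]

∠EUJ = 47°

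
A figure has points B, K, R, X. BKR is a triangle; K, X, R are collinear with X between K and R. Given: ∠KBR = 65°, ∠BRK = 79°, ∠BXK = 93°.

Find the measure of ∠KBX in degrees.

∠KBX = 51°

1. ∠BKR = 36°  [△BKR]
2. ∠BKX = 36°  [X on ray KR]
3. ∠KBX = 51°  [△BKX]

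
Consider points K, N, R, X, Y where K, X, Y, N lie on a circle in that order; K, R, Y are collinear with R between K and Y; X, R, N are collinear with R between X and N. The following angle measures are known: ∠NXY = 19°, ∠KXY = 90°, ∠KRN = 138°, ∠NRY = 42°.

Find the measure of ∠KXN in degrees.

∠KXN = 71°

1. ∠NKY = 19°  [same arc YN]
2. ∠KNY = 90°  [cyclic KXYN, opposite ∠X+∠N]
3. ∠KYN = 71°  [△KYN]
4. ∠KXN = 71°  [same arc KN]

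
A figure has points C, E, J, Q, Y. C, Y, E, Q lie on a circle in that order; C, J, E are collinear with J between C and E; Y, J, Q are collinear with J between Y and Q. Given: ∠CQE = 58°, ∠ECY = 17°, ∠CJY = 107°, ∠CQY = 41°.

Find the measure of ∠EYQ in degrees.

1. ∠CYE = 122°  [cyclic CYEQ, opposite ∠Y+∠Q]
2. ∠CEY = 41°  [△CYE]
3. ∠EJY = 73°  [linear pair at J on CE]
4. ∠EYQ = 66°  [△YJE]

∠EYQ = 66°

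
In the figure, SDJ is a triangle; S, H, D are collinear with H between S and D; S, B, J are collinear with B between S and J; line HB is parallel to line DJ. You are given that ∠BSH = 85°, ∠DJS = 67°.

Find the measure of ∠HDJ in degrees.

∠HDJ = 28°

1. ∠DSJ = 85°  [H on SD, B on SJ]
2. ∠JDS = 28°  [△SDJ]
3. ∠HDJ = 28°  [H on ray DS]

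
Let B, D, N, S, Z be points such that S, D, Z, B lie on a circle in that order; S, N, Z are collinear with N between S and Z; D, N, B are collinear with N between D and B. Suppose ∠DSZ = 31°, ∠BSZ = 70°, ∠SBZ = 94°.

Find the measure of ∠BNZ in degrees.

∠BNZ = 133°

1. ∠DBZ = 31°  [same arc DZ]
2. ∠BZS = 16°  [△SZB]
3. ∠BNZ = 133°  [△ZNB]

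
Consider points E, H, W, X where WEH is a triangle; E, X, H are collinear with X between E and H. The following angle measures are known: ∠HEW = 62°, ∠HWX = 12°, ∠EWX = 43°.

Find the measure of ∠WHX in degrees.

∠WHX = 63°

1. ∠WEX = 62°  [X on ray EH]
2. ∠EXW = 75°  [△WEX]
3. ∠HXW = 105°  [linear pair at X on EH]
4. ∠WHX = 63°  [△WXH]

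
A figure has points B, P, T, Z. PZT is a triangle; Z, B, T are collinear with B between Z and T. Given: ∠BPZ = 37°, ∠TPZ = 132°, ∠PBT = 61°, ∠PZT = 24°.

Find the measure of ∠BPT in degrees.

1. ∠PTZ = 24°  [△PZT]
2. ∠BTP = 24°  [B on ray TZ]
3. ∠BPT = 95°  [△PBT]

∠BPT = 95°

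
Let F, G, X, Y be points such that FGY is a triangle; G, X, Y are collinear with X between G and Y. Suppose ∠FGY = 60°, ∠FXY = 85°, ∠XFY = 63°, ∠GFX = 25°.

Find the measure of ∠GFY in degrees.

∠GFY = 88°

1. ∠FYX = 32°  [△FXY]
2. ∠FYG = 32°  [X on ray YG]
3. ∠GFY = 88°  [△FGY]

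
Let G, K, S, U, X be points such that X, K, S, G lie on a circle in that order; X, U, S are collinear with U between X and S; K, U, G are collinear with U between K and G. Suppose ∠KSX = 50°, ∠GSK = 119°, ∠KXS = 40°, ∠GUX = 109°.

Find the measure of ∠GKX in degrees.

∠GKX = 69°

1. ∠KGX = 50°  [same arc XK]
2. ∠GXK = 61°  [cyclic XKSG, opposite ∠X+∠S]
3. ∠GKX = 69°  [△XKG]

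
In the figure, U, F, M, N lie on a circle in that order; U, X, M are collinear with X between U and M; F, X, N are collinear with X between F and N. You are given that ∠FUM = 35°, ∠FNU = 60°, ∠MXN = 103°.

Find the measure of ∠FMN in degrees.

∠FMN = 102°

1. ∠FNM = 35°  [same arc FM]
2. ∠FMU = 60°  [same arc UF]
3. ∠FXU = 103°  [vertical angles at X]
4. ∠FXM = 77°  [linear pair at X on UM]
5. ∠MFN = 43°  [△FXM]
6. ∠FMN = 102°  [△FMN]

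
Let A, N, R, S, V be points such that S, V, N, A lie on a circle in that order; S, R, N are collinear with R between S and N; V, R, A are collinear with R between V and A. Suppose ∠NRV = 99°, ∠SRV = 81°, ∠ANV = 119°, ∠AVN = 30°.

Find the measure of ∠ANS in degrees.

1. ∠ARN = 81°  [vertical angles at R]
2. ∠NAV = 31°  [△VNA]
3. ∠ANS = 68°  [△NRA]

∠ANS = 68°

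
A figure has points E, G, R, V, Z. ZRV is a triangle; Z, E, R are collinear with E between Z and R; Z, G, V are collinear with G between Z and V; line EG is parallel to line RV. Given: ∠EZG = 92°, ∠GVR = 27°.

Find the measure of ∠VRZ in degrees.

∠VRZ = 61°

1. ∠RZV = 92°  [E on ZR, G on ZV]
2. ∠RVZ = 27°  [G on ray VZ]
3. ∠VRZ = 61°  [△ZRV]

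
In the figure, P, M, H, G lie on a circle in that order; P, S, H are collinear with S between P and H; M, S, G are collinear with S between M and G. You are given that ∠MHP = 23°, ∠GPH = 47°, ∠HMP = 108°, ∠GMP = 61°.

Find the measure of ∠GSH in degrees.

∠GSH = 70°

1. ∠MGP = 23°  [same arc PM]
2. ∠GSP = 110°  [△PSG]
3. ∠GSH = 70°  [linear pair at S on PH]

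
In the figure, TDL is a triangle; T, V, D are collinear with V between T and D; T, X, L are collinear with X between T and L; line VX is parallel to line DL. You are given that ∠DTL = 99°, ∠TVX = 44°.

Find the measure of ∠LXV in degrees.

∠LXV = 143°

1. ∠VTX = 99°  [V on TD, X on TL]
2. ∠TXV = 37°  [△TVX]
3. ∠LXV = 143°  [linear pair at X on TL]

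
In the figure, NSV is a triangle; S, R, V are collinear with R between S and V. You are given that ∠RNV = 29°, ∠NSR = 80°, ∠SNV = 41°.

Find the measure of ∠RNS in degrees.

1. ∠NSV = 80°  [R on ray SV]
2. ∠NVS = 59°  [△NSV]
3. ∠NVR = 59°  [R on ray VS]
4. ∠NRV = 92°  [△NRV]
5. ∠NRS = 88°  [linear pair at R on SV]
6. ∠RNS = 12°  [△NSR]

∠RNS = 12°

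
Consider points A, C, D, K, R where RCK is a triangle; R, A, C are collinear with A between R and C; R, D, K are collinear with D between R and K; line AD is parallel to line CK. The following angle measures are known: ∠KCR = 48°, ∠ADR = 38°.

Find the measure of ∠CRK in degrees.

1. ∠DAR = 48°  [AD∥CK, corresponding at A]
2. ∠ARD = 94°  [△RAD]
3. ∠CRK = 94°  [A on RC, D on RK]

∠CRK = 94°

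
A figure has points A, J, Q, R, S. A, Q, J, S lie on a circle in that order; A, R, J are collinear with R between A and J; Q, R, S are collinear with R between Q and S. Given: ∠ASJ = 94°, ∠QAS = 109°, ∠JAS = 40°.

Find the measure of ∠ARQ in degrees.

∠ARQ = 65°

1. ∠AJS = 46°  [△AJS]
2. ∠QJS = 71°  [cyclic AQJS, opposite ∠A+∠J]
3. ∠JQS = 40°  [same arc JS]
4. ∠AQS = 46°  [same arc AS]
5. ∠JSQ = 69°  [△QJS]
6. ∠JAQ = 69°  [same arc QJ]
7. ∠ARQ = 65°  [△ARQ]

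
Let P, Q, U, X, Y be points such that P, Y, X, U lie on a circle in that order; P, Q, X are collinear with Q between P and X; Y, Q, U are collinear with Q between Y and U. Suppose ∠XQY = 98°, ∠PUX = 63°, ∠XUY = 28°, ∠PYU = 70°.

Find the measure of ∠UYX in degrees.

1. ∠PYX = 117°  [cyclic PYXU, opposite ∠Y+∠U]
2. ∠XPY = 28°  [same arc YX]
3. ∠PXY = 35°  [△PYX]
4. ∠UYX = 47°  [△YQX]

∠UYX = 47°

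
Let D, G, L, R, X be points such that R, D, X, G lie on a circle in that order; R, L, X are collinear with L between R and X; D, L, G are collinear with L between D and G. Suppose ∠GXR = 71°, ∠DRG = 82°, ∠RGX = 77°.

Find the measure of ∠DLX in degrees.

∠DLX = 121°

1. ∠GDR = 71°  [same arc RG]
2. ∠GRX = 32°  [△RXG]
3. ∠DGR = 27°  [△RDG]
4. ∠GDX = 32°  [same arc XG]
5. ∠DXR = 27°  [same arc RD]
6. ∠DLX = 121°  [△DLX]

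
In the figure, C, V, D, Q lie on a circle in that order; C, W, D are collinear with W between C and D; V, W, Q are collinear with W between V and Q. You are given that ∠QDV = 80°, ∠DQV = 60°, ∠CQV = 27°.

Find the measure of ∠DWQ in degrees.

∠DWQ = 67°

1. ∠QCV = 100°  [cyclic CVDQ, opposite ∠C+∠D]
2. ∠DCV = 60°  [same arc VD]
3. ∠CVQ = 53°  [△CVQ]
4. ∠CWV = 67°  [△CWV]
5. ∠DWQ = 67°  [vertical angles at W]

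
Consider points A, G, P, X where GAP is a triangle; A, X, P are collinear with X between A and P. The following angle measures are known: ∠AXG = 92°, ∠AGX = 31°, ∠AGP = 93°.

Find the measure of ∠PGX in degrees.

1. ∠GAX = 57°  [△GAX]
2. ∠GXP = 88°  [linear pair at X on AP]
3. ∠GAP = 57°  [X on ray AP]
4. ∠APG = 30°  [△GAP]
5. ∠GPX = 30°  [X on ray PA]
6. ∠PGX = 62°  [△GXP]

∠PGX = 62°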